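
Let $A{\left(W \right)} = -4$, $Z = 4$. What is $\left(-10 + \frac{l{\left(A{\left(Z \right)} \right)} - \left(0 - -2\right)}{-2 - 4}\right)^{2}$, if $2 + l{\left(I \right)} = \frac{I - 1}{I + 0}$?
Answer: $\frac{52441}{576} \approx 91.043$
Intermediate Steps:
$l{\left(I \right)} = -2 + \frac{-1 + I}{I}$ ($l{\left(I \right)} = -2 + \frac{I - 1}{I + 0} = -2 + \frac{-1 + I}{I}$)
$\left(-10 + \frac{l{\left(A{\left(Z \right)} \right)} - \left(0 - -2\right)}{-2 - 4}\right)^{2} = \left(-10 + \frac{\frac{-1 - -4}{-4} - \left(0 - -2\right)}{-2 - 4}\right)^{2} = \left(-10 + \frac{- \frac{-1 + 4}{4} - \left(0 + 2\right)}{-6}\right)^{2} = \left(-10 + \left(\left(- \frac{1}{4}\right) 3 - 2\right) \left(- \frac{1}{6}\right)\right)^{2} = \left(-10 + \left(- \frac{3}{4} - 2\right) \left(- \frac{1}{6}\right)\right)^{2} = \left(-10 - - \frac{11}{24}\right)^{2} = \left(-10 + \frac{11}{24}\right)^{2} = \left(- \frac{229}{24}\right)^{2} = \frac{52441}{576}$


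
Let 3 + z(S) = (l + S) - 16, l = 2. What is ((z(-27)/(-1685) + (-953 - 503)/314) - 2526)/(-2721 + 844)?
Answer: 669460442/496550965 ≈ 1.3482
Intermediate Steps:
z(S) = -17 + S (z(S) = -3 + ((2 + S) - 16) = -3 + (-14 + S) = -17 + S)
((z(-27)/(-1685) + (-953 - 503)/314) - 2526)/(-2721 + 844) = (((-17 - 27)/(-1685) + (-953 - 503)/314) - 2526)/(-2721 + 844) = ((-44*(-1/1685) - 1456*1/314) - 2526)/(-1877) = ((44/1685 - 728/157) - 2526)*(-1/1877) = (-1219772/264545 - 2526)*(-1/1877) = -669460442/264545*(-1/1877) = 669460442/496550965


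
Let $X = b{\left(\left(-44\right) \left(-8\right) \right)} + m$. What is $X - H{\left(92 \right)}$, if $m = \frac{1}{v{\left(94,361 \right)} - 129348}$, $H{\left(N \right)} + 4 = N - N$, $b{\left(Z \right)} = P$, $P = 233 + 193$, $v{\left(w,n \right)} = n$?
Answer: $\frac{55464409}{128987} \approx 430.0$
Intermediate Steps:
$P = 426$
$b{\left(Z \right)} = 426$
$H{\left(N \right)} = -4$ ($H{\left(N \right)} = -4 + \left(N - N\right) = -4 + 0 = -4$)
$m = - \frac{1}{128987}$ ($m = \frac{1}{361 - 129348} = \frac{1}{-128987} = - \frac{1}{128987} \approx -7.7527 \cdot 10^{-6}$)
$X = \frac{54948461}{128987}$ ($X = 426 - \frac{1}{128987} = \frac{54948461}{128987} \approx 426.0$)
$X - H{\left(92 \right)} = \frac{54948461}{128987} - -4 = \frac{54948461}{128987} + 4 = \frac{55464409}{128987}$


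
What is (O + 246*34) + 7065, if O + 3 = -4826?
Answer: 10600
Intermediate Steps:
O = -4829 (O = -3 - 4826 = -4829)
(O + 246*34) + 7065 = (-4829 + 246*34) + 7065 = (-4829 + 8364) + 7065 = 3535 + 7065 = 10600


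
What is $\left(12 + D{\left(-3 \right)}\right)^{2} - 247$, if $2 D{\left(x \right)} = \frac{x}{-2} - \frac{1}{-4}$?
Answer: $- \frac{5199}{64} \approx -81.234$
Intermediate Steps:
$D{\left(x \right)} = \frac{1}{8} - \frac{x}{4}$ ($D{\left(x \right)} = \frac{\frac{x}{-2} - \frac{1}{-4}}{2} = \frac{x \left(- \frac{1}{2}\right) - - \frac{1}{4}}{2} = \frac{- \frac{x}{2} + \frac{1}{4}}{2} = \frac{\frac{1}{4} - \frac{x}{2}}{2} = \frac{1}{8} - \frac{x}{4}$)
$\left(12 + D{\left(-3 \right)}\right)^{2} - 247 = \left(12 + \left(\frac{1}{8} - - \frac{3}{4}\right)\right)^{2} - 247 = \left(12 + \left(\frac{1}{8} + \frac{3}{4}\right)\right)^{2} - 247 = \left(12 + \frac{7}{8}\right)^{2} - 247 = \left(\frac{103}{8}\right)^{2} - 247 = \frac{10609}{64} - 247 = - \frac{5199}{64}$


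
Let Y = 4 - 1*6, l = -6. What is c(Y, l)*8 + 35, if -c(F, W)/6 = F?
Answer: 131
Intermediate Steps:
Y = -2 (Y = 4 - 6 = -2)
c(F, W) = -6*F
c(Y, l)*8 + 35 = -6*(-2)*8 + 35 = 12*8 + 35 = 96 + 35 = 131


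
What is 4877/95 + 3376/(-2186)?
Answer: 5170201/103835 ≈ 49.792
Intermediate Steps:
4877/95 + 3376/(-2186) = 4877*(1/95) + 3376*(-1/2186) = 4877/95 - 1688/1093 = 5170201/103835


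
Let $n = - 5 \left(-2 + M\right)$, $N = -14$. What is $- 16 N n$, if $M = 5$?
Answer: $-3360$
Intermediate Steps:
$n = -15$ ($n = - 5 \left(-2 + 5\right) = \left(-5\right) 3 = -15$)
$- 16 N n = \left(-16\right) \left(-14\right) \left(-15\right) = 224 \left(-15\right) = -3360$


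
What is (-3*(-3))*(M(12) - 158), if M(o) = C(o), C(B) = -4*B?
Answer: -1854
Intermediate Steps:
M(o) = -4*o
(-3*(-3))*(M(12) - 158) = (-3*(-3))*(-4*12 - 158) = 9*(-48 - 158) = 9*(-206) = -1854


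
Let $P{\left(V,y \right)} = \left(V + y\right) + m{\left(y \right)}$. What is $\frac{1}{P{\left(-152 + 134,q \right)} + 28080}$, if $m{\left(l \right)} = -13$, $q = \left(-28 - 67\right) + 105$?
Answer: $\frac{1}{28059} \approx 3.5639 \cdot 10^{-5}$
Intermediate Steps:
$q = 10$ ($q = -95 + 105 = 10$)
$P{\left(V,y \right)} = -13 + V + y$ ($P{\left(V,y \right)} = \left(V + y\right) - 13 = -13 + V + y$)
$\frac{1}{P{\left(-152 + 134,q \right)} + 28080} = \frac{1}{\left(-13 + \left(-152 + 134\right) + 10\right) + 28080} = \frac{1}{\left(-13 - 18 + 10\right) + 28080} = \frac{1}{-21 + 28080} = \frac{1}{28059}$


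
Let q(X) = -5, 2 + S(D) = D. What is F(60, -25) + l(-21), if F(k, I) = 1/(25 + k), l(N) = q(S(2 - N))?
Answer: -424/85 ≈ -4.9882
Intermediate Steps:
S(D) = -2 + D
l(N) = -5
F(60, -25) + l(-21) = 1/(25 + 60) - 5 = 1/85 - 5 = -424/85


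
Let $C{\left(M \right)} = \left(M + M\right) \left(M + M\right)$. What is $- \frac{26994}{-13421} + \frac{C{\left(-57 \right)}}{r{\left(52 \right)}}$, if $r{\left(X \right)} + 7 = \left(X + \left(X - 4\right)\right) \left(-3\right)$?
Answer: $- \frac{166132158}{4120247} \approx -40.321$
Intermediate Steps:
$r{\left(X \right)} = 5 - 6 X$ ($r{\left(X \right)} = -7 + \left(X + \left(X - 4\right)\right) \left(-3\right) = -7 + \left(X + \left(-4 + X\right)\right) \left(-3\right) = -7 + \left(-4 + 2 X\right) \left(-3\right) = -7 - \left(-12 + 6 X\right) = 5 - 6 X$)
$C{\left(M \right)} = 4 M^{2}$ ($C{\left(M \right)} = 2 M 2 M = 4 M^{2}$)
$- \frac{26994}{-13421} + \frac{C{\left(-57 \right)}}{r{\left(52 \right)}} = - \frac{26994}{-13421} + \frac{4 \left(-57\right)^{2}}{5 - 312} = \left(-26994\right) \left(- \frac{1}{13421}\right) + \frac{4 \cdot 3249}{5 - 312} = \frac{26994}{13421} + \frac{12996}{-307} = \frac{26994}{13421} + 12996 \left(- \frac{1}{307}\right) = \frac{26994}{13421} - \frac{12996}{307} = - \frac{166132158}{4120247}$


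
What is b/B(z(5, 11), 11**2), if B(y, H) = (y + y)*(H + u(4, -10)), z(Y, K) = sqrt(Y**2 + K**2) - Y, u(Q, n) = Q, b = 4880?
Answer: 488/605 + 488*sqrt(146)/3025 ≈ 2.7559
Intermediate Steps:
z(Y, K) = sqrt(K**2 + Y**2) - Y
B(y, H) = 2*y*(4 + H) (B(y, H) = (y + y)*(H + 4) = (2*y)*(4 + H) = 2*y*(4 + H))
b/B(z(5, 11), 11**2) = 4880/((2*(sqrt(11**2 + 5**2) - 1*5)*(4 + 11**2))) = 4880/((2*(sqrt(121 + 25) - 5)*(4 + 121))) = 4880/((2*(sqrt(146) - 5)*125)) = 4880/((2*(-5 + sqrt(146))*125)) = 4880/(-1250 + 250*sqrt(146))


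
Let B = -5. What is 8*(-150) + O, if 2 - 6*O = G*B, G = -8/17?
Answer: -20401/17 ≈ -1200.1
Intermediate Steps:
G = -8/17 (G = -8*1/17 = -8/17 ≈ -0.47059)
O = -1/17 (O = 1/3 - (-4)*(-5)/51 = 1/3 - 1/6*40/17 = 1/3 - 20/51 = -1/17 ≈ -0.058824)
8*(-150) + O = 8*(-150) - 1/17 = -1200 - 1/17 = -20401/17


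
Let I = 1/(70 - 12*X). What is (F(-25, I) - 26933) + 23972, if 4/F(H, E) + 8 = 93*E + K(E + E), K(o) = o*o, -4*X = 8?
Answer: -91722803/30971 ≈ -2961.6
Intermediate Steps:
X = -2 (X = -¼*8 = -2)
K(o) = o²
I = 1/94 (I = 1/(70 - 12*(-2)) = 1/(70 + 24) = 1/94 ≈ 0.010638)
F(H, E) = 4/(-8 + 4*E² + 93*E) (F(H, E) = 4/(-8 + (93*E + (E + E)²)) = 4/(-8 + (93*E + (2*E)²)) = 4/(-8 + (93*E + 4*E²)) = 4/(-8 + (4*E² + 93*E)) = 4/(-8 + 4*E² + 93*E))
(F(-25, I) - 26933) + 23972 = (4/(-8 + 4*(1/94)² + 93*(1/94)) - 26933) + 23972 = (4/(-8 + 4*(1/8836) + 93/94) - 26933) + 23972 = (4/(-8 + 1/2209 + 93/94) - 26933) + 23972 = (4/(-30971/4418) - 26933) + 23972 = (4*(-4418/30971) - 26933) + 23972 = (-17672/30971 - 26933) + 23972 = -834159615/30971 + 23972 = -91722803/30971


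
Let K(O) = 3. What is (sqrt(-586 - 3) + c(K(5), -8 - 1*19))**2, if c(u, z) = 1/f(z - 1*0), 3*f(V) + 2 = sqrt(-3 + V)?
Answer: (-3 + sqrt(17670) + 2*I*sqrt(589))**2/(2 - I*sqrt(30))**2 ≈ -565.74 - 8.3951*I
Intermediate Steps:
f(V) = -2/3 + sqrt(-3 + V)/3
c(u, z) = 1/(-2/3 + sqrt(-3 + z)/3) (c(u, z) = 1/(-2/3 + sqrt(-3 + (z - 1*0))/3) = 1/(-2/3 + sqrt(-3 + (z + 0))/3) = 1/(-2/3 + sqrt(-3 + z)/3))
(sqrt(-586 - 3) + c(K(5), -8 - 1*19))**2 = (sqrt(-586 - 3) + 3/(-2 + sqrt(-3 + (-8 - 1*19))))**2 = (sqrt(-589) + 3/(-2 + sqrt(-3 + (-8 - 19))))**2 = (I*sqrt(589) + 3/(-2 + sqrt(-3 - 27)))**2 = (I*sqrt(589) + 3/(-2 + sqrt(-30)))**2 = (I*sqrt(589) + 3/(-2 + I*sqrt(30)))**2 = (3/(-2 + I*sqrt(30)) + I*sqrt(589))**2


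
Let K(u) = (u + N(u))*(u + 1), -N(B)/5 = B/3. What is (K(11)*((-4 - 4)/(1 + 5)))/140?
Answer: 88/105 ≈ 0.83809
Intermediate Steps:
N(B) = -5*B/3
K(u) = -2*u*(1 + u)/3 (K(u) = (u - 5*u/3)*(u + 1) = (-2*u/3)*(1 + u) = -2*u*(1 + u)/3)
(K(11)*((-4 - 4)/(1 + 5)))/140 = (((2/3)*11*(-1 - 1*11))*((-4 - 4)/(1 + 5)))/140 = (((2/3)*11*(-1 - 11))*(-8/6))*(1/140) = (((2/3)*11*(-12))*(-8*1/6))*(1/140) = -88*(-4/3)*(1/140) = (352/3)*(1/140) = 88/105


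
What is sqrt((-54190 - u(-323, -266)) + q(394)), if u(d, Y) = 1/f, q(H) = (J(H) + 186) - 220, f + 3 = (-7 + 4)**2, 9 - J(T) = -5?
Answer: 19*I*sqrt(5406)/6 ≈ 232.83*I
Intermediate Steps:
J(T) = 14 (J(T) = 9 - 1*(-5) = 9 + 5 = 14)
f = 6 (f = -3 + (-7 + 4)**2 = -3 + (-3)**2 = -3 + 9 = 6)
q(H) = -20 (q(H) = (14 + 186) - 220 = 200 - 220 = -20)
u(d, Y) = 1/6
sqrt((-54190 - u(-323, -266)) + q(394)) = sqrt((-54190 - 1*1/6) - 20) = sqrt((-54190 - 1/6) - 20) = sqrt(-325141/6 - 20) = sqrt(-325261/6) = 19*I*sqrt(5406)/6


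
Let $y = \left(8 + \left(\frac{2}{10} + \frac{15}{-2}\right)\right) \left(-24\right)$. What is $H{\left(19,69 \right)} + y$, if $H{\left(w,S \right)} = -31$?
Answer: $- \frac{239}{5} \approx -47.8$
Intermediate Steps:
$y = - \frac{84}{5}$ ($y = \left(8 + \left(2 \cdot \frac{1}{10} + 15 \left(- \frac{1}{2}\right)\right)\right) \left(-24\right) = \left(8 + \left(\frac{1}{5} - \frac{15}{2}\right)\right) \left(-24\right) = \left(8 - \frac{73}{10}\right) \left(-24\right) = \frac{7}{10} \left(-24\right) = - \frac{84}{5} \approx -16.8$)
$H{\left(19,69 \right)} + y = -31 - \frac{84}{5} = - \frac{239}{5}$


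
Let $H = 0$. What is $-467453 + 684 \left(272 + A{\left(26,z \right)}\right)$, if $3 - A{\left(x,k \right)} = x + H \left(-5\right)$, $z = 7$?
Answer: $-297137$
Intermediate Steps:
$A{\left(x,k \right)} = 3 - x$ ($A{\left(x,k \right)} = 3 - \left(x + 0 \left(-5\right)\right) = 3 - \left(x + 0\right) = 3 - x$)
$-467453 + 684 \left(272 + A{\left(26,z \right)}\right) = -467453 + 684 \left(272 + \left(3 - 26\right)\right) = -467453 + 684 \left(272 - 23\right) = -467453 + 684 \cdot 249 = -467453 + 170316 = -297137$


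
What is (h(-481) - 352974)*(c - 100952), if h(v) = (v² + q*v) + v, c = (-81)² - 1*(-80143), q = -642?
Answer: -2660215584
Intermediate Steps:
c = 86704 (c = 6561 + 80143 = 86704)
h(v) = v² - 641*v (h(v) = (v² - 642*v) + v = v² - 641*v)
(h(-481) - 352974)*(c - 100952) = (-481*(-641 - 481) - 352974)*(86704 - 100952) = (-481*(-1122) - 352974)*(-14248) = (539682 - 352974)*(-14248) = 186708*(-14248) = -2660215584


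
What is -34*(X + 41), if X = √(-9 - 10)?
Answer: -1394 - 34*I*√19 ≈ -1394.0 - 148.2*I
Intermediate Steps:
X = I*√19 (X = √(-19) = I*√19 ≈ 4.3589*I)
-34*(X + 41) = -34*(I*√19 + 41) = -34*(41 + I*√19) = -1394 - 34*I*√19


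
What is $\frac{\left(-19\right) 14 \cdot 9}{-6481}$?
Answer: $\frac{2394}{6481} \approx 0.36939$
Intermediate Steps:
$\frac{\left(-19\right) 14 \cdot 9}{-6481} = \left(-266\right) 9 \left(- \frac{1}{6481}\right) = \left(-2394\right) \left(- \frac{1}{6481}\right) = \frac{2394}{6481}$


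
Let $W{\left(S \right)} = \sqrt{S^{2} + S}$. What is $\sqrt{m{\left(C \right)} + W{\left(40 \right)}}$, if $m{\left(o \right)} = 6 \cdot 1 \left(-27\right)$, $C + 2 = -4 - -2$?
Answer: $\sqrt{-162 + 2 \sqrt{410}} \approx 11.023 i$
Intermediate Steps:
$C = -4$ ($C = -2 - 2 = -4$)
$m{\left(o \right)} = -162$ ($m{\left(o \right)} = 6 \left(-27\right) = -162$)
$W{\left(S \right)} = \sqrt{S + S^{2}}$
$\sqrt{m{\left(C \right)} + W{\left(40 \right)}} = \sqrt{-162 + \sqrt{40 \left(1 + 40\right)}} = \sqrt{-162 + \sqrt{40 \cdot 41}} = \sqrt{-162 + \sqrt{1640}} = \sqrt{-162 + 2 \sqrt{410}}$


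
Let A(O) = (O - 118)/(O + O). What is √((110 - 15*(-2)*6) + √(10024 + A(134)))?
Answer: √(1301810 + 134*√11249501)/67 ≈ 19.751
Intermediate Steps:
A(O) = (-118 + O)/(2*O) (A(O) = (-118 + O)/((2*O)) = (-118 + O)*(1/(2*O)) = (-118 + O)/(2*O))
√((110 - 15*(-2)*6) + √(10024 + A(134))) = √((110 - 15*(-2)*6) + √(10024 + (½)*(-118 + 134)/134)) = √((110 + 30*6) + √(10024 + (½)*(1/134)*16)) = √((110 + 180) + √(10024 + 4/67)) = √(290 + √(671612/67)) = √(290 + 2*√11249501/67)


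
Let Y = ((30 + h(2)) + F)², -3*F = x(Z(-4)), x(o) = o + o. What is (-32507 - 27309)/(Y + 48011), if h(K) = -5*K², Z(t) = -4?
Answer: -538344/433543 ≈ -1.2417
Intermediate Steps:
x(o) = 2*o
F = 8/3 (F = -2*(-4)/3 = -⅓*(-8) = 8/3 ≈ 2.6667)
Y = 1444/9 (Y = ((30 - 5*2²) + 8/3)² = ((30 - 5*4) + 8/3)² = ((30 - 20) + 8/3)² = (10 + 8/3)² = (38/3)² = 1444/9 ≈ 160.44)
(-32507 - 27309)/(Y + 48011) = (-32507 - 27309)/(1444/9 + 48011) = -59816/433543/9 = -59816*9/433543 = -538344/433543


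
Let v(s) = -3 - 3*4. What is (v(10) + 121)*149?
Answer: 15794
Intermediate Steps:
v(s) = -15 (v(s) = -3 - 12 = -15)
(v(10) + 121)*149 = (-15 + 121)*149 = 106*149 = 15794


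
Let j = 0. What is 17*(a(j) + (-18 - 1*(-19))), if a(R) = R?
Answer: 17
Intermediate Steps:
17*(a(j) + (-18 - 1*(-19))) = 17*(0 + (-18 - 1*(-19))) = 17*(0 + (-18 + 19)) = 17*(0 + 1) = 17*1 = 17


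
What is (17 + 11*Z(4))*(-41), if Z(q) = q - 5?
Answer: -246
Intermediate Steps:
Z(q) = -5 + q
(17 + 11*Z(4))*(-41) = (17 + 11*(-5 + 4))*(-41) = (17 + 11*(-1))*(-41) = (17 - 11)*(-41) = 6*(-41) = -246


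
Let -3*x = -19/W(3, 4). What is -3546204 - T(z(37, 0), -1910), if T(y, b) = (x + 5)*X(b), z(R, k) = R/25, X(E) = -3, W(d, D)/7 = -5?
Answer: -124116634/35 ≈ -3.5462e+6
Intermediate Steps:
W(d, D) = -35 (W(d, D) = 7*(-5) = -35)
x = -19/105 (x = -(-19)/(3*(-35)) = -(-19)*(-1)/(3*35) = -⅓*19/35 = -19/105 ≈ -0.18095)
z(R, k) = R/25 (z(R, k) = R*(1/25) = R/25)
T(y, b) = -506/35 (T(y, b) = (-19/105 + 5)*(-3) = (506/105)*(-3) = -506/35)
-3546204 - T(z(37, 0), -1910) = -3546204 - 1*(-506/35) = -3546204 + 506/35 = -124116634/35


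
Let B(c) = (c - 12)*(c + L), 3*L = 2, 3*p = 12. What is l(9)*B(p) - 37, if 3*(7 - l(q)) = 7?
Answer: -1901/9 ≈ -211.22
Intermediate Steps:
p = 4 (p = (1/3)*12 = 4)
L = 2/3 (L = (1/3)*2 = 2/3 ≈ 0.66667)
l(q) = 14/3 (l(q) = 7 - 1/3*7 = 7 - 7/3 = 14/3)
B(c) = (-12 + c)*(2/3 + c) (B(c) = (c - 12)*(c + 2/3) = (-12 + c)*(2/3 + c))
l(9)*B(p) - 37 = 14*(-8 + 4**2 - 34/3*4)/3 - 37 = 14*(-8 + 16 - 136/3)/3 - 37 = (14/3)*(-112/3) - 37 = -1568/9 - 37 = -1901/9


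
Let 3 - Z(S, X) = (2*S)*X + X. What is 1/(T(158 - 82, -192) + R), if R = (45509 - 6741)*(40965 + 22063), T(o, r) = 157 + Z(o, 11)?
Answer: 1/2443467981 ≈ 4.0925e-10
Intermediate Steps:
Z(S, X) = 3 - X - 2*S*X (Z(S, X) = 3 - ((2*S)*X + X) = 3 - (2*S*X + X) = 3 - (X + 2*S*X) = 3 + (-X - 2*S*X) = 3 - X - 2*S*X)
T(o, r) = 149 - 22*o (T(o, r) = 157 + (3 - 1*11 - 2*o*11) = 157 + (3 - 11 - 22*o) = 157 + (-8 - 22*o) = 149 - 22*o)
R = 2443469504 (R = 38768*63028 = 2443469504)
1/(T(158 - 82, -192) + R) = 1/((149 - 22*(158 - 82)) + 2443469504) = 1/((149 - 22*76) + 2443469504) = 1/((149 - 1672) + 2443469504) = 1/(-1523 + 2443469504) = 1/2443467981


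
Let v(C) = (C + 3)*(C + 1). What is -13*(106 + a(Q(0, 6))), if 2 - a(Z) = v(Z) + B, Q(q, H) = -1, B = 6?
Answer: -1326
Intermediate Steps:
v(C) = (1 + C)*(3 + C) (v(C) = (3 + C)*(1 + C) = (1 + C)*(3 + C))
a(Z) = -7 - Z² - 4*Z (a(Z) = 2 - ((3 + Z² + 4*Z) + 6) = 2 - (9 + Z² + 4*Z) = 2 + (-9 - Z² - 4*Z) = -7 - Z² - 4*Z)
-13*(106 + a(Q(0, 6))) = -13*(106 + (-7 - 1*(-1)² - 4*(-1))) = -13*(106 + (-7 - 1*1 + 4)) = -13*(106 + (-7 - 1 + 4)) = -13*(106 - 4) = -13*102 = -1326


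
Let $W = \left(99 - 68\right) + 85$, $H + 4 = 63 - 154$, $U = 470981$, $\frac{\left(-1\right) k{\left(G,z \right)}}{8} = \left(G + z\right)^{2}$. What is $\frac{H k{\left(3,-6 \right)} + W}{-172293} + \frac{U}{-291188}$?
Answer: $- \frac{83172233161}{50169654084} \approx -1.6578$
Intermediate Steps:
$k{\left(G,z \right)} = - 8 \left(G + z\right)^{2}$
$H = -95$ ($H = -4 + \left(63 - 154\right) = -4 - 91 = -95$)
$W = 116$ ($W = 31 + 85 = 116$)
$\frac{H k{\left(3,-6 \right)} + W}{-172293} + \frac{U}{-291188} = \frac{- 95 \left(- 8 \left(3 - 6\right)^{2}\right) + 116}{-172293} + \frac{470981}{-291188} = \left(- 95 \left(- 8 \left(-3\right)^{2}\right) + 116\right) \left(- \frac{1}{172293}\right) + 470981 \left(- \frac{1}{291188}\right) = \left(- 95 \left(\left(-8\right) 9\right) + 116\right) \left(- \frac{1}{172293}\right) - \frac{470981}{291188} = \left(\left(-95\right) \left(-72\right) + 116\right) \left(- \frac{1}{172293}\right) - \frac{470981}{291188} = \left(6840 + 116\right) \left(- \frac{1}{172293}\right) - \frac{470981}{291188} = 6956 \left(- \frac{1}{172293}\right) - \frac{470981}{291188} = - \frac{6956}{172293} - \frac{470981}{291188} = - \frac{83172233161}{50169654084}$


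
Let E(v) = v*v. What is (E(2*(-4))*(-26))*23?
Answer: -38272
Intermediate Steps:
E(v) = v**2
(E(2*(-4))*(-26))*23 = ((2*(-4))**2*(-26))*23 = ((-8)**2*(-26))*23 = (64*(-26))*23 = -1664*23 = -38272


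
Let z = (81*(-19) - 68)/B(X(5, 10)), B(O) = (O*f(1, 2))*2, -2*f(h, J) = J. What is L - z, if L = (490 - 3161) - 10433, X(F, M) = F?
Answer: -132647/10 ≈ -13265.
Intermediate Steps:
f(h, J) = -J/2
L = -13104 (L = -2671 - 10433 = -13104)
B(O) = -2*O (B(O) = (O*(-½*2))*2 = (O*(-1))*2 = -O*2 = -2*O)
z = 1607/10 (z = (81*(-19) - 68)/((-2*5)) = (-1539 - 68)/(-10) = -1607*(-⅒) = 1607/10 ≈ 160.70)
L - z = -13104 - 1*1607/10 = -13104 - 1607/10 = -132647/10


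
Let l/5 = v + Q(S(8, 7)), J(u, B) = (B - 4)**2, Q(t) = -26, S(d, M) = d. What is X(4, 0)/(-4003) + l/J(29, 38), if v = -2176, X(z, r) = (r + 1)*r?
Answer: -5505/578 ≈ -9.5242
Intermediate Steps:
X(z, r) = r*(1 + r) (X(z, r) = (1 + r)*r = r*(1 + r))
J(u, B) = (-4 + B)**2
l = -11010 (l = 5*(-2176 - 26) = 5*(-2202) = -11010)
X(4, 0)/(-4003) + l/J(29, 38) = (0*(1 + 0))/(-4003) - 11010/(-4 + 38)**2 = (0*1)*(-1/4003) - 11010/(34**2) = 0*(-1/4003) - 11010/1156 = 0 - 11010*1/1156 = 0 - 5505/578 = -5505/578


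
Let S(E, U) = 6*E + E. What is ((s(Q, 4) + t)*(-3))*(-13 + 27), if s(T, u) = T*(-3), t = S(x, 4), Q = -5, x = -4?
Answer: 546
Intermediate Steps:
S(E, U) = 7*E
t = -28 (t = 7*(-4) = -28)
s(T, u) = -3*T
((s(Q, 4) + t)*(-3))*(-13 + 27) = ((-3*(-5) - 28)*(-3))*(-13 + 27) = ((15 - 28)*(-3))*14 = -13*(-3)*14 = 39*14 = 546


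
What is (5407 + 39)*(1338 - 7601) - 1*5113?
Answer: -34113411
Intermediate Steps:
(5407 + 39)*(1338 - 7601) - 1*5113 = 5446*(-6263) - 5113 = -34108298 - 5113 = -34113411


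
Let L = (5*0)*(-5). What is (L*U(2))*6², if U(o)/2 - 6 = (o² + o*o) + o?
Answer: 0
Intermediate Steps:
U(o) = 12 + 2*o + 4*o² (U(o) = 12 + 2*((o² + o*o) + o) = 12 + 2*((o² + o²) + o) = 12 + 2*(2*o² + o) = 12 + 2*(o + 2*o²) = 12 + (2*o + 4*o²) = 12 + 2*o + 4*o²)
L = 0 (L = 0*(-5) = 0)
(L*U(2))*6² = (0*(12 + 2*2 + 4*2²))*6² = (0*(12 + 4 + 4*4))*36 = (0*(12 + 4 + 16))*36 = (0*32)*36 = 0*36 = 0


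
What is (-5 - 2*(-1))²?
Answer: 9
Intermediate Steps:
(-5 - 2*(-1))² = (-5 + 2)² = (-3)² = 9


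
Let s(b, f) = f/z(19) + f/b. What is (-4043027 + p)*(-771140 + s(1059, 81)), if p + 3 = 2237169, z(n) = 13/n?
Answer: 6389529610371962/4589 ≈ 1.3924e+12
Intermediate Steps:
p = 2237166 (p = -3 + 2237169 = 2237166)
s(b, f) = 19*f/13 + f/b (s(b, f) = f/((13/19)) + f/b = f/((13*(1/19))) + f/b = f/(13/19) + f/b = f*(19/13) + f/b = 19*f/13 + f/b)
(-4043027 + p)*(-771140 + s(1059, 81)) = (-4043027 + 2237166)*(-771140 + ((19/13)*81 + 81/1059)) = -1805861*(-771140 + (1539/13 + 81*(1/1059))) = -1805861*(-771140 + (1539/13 + 27/353)) = -1805861*(-771140 + 543618/4589) = -1805861*(-3538217842/4589) = 6389529610371962/4589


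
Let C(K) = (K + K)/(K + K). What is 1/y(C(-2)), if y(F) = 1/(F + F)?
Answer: 2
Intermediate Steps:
C(K) = 1 (C(K) = (2*K)/((2*K)) = (2*K)*(1/(2*K)) = 1)
y(F) = 1/(2*F)
1/y(C(-2)) = 1/((1/2)/1) = 1/((1/2)*1) = 1/(1/2) = 2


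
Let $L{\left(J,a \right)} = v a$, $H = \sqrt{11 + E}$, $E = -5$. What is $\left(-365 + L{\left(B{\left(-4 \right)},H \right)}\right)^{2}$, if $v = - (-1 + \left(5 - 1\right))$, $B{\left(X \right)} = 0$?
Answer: $133279 + 2190 \sqrt{6} \approx 1.3864 \cdot 10^{5}$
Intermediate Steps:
$v = -3$ ($v = - (-1 + \left(5 - 1\right)) = - (-1 + 4) = \left(-1\right) 3 = -3$)
$H = \sqrt{6}$ ($H = \sqrt{11 - 5} = \sqrt{6} \approx 2.4495$)
$L{\left(J,a \right)} = - 3 a$
$\left(-365 + L{\left(B{\left(-4 \right)},H \right)}\right)^{2} = \left(-365 - 3 \sqrt{6}\right)^{2}$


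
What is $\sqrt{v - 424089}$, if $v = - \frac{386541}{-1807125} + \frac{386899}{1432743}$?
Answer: $\frac{i \sqrt{12635341167846806678638187715}}{172609712925} \approx 651.22 i$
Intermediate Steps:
$v = \frac{417662922446}{863048564625}$ ($v = \left(-386541\right) \left(- \frac{1}{1807125}\right) + 386899 \cdot \frac{1}{1432743} = \frac{128847}{602375} + \frac{386899}{1432743} = \frac{417662922446}{863048564625} \approx 0.48394$)
$\sqrt{v - 424089} = \sqrt{\frac{417662922446}{863048564625} - 424089} = \sqrt{- \frac{366008985060329179}{863048564625}} = \frac{i \sqrt{12635341167846806678638187715}}{172609712925}$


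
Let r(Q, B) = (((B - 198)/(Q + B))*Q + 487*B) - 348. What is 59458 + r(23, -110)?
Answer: 489064/87 ≈ 5621.4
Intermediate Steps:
r(Q, B) = -348 + 487*B + Q*(-198 + B)/(B + Q) (r(Q, B) = (((-198 + B)/(B + Q))*Q + 487*B) - 348 = (Q*(-198 + B)/(B + Q) + 487*B) - 348 = (487*B + Q*(-198 + B)/(B + Q)) - 348 = -348 + 487*B + Q*(-198 + B)/(B + Q))
59458 + r(23, -110) = 59458 + (-546*23 - 348*(-110) + 487*(-110)² + 488*(-110)*23)/(-110 + 23) = 59458 + (-12558 + 38280 + 487*12100 - 1234640)/(-87) = 59458 - (-12558 + 38280 + 5892700 - 1234640)/87 = 59458 - 1/87*4683782 = 59458 - 4683782/87 = 489064/87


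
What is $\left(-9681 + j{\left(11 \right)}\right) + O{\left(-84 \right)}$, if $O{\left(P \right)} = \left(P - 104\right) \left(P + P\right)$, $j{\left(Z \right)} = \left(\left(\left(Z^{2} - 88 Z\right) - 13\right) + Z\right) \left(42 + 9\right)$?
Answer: $-21396$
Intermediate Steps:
$j{\left(Z \right)} = -663 - 4437 Z + 51 Z^{2}$ ($j{\left(Z \right)} = \left(\left(-13 + Z^{2} - 88 Z\right) + Z\right) 51 = \left(-13 + Z^{2} - 87 Z\right) 51 = -663 - 4437 Z + 51 Z^{2}$)
$O{\left(P \right)} = 2 P \left(-104 + P\right)$ ($O{\left(P \right)} = \left(-104 + P\right) 2 P = 2 P \left(-104 + P\right)$)
$\left(-9681 + j{\left(11 \right)}\right) + O{\left(-84 \right)} = \left(-9681 - \left(49470 - 6171\right)\right) + 2 \left(-84\right) \left(-104 - 84\right) = \left(-9681 - 43299\right) + 2 \left(-84\right) \left(-188\right) = \left(-9681 - 43299\right) + 31584 = -52980 + 31584 = -21396$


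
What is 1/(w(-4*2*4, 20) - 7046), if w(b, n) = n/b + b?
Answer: -8/56629 ≈ -0.00014127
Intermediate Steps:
w(b, n) = b + n/b
1/(w(-4*2*4, 20) - 7046) = 1/((-4*2*4 + 20/((-4*2*4))) - 7046) = 1/((-8*4 + 20/((-8*4))) - 7046) = 1/((-32 + 20/(-32)) - 7046) = 1/((-32 + 20*(-1/32)) - 7046) = 1/((-32 - 5/8) - 7046) = 1/(-261/8 - 7046) = 1/(-56629/8) = -8/56629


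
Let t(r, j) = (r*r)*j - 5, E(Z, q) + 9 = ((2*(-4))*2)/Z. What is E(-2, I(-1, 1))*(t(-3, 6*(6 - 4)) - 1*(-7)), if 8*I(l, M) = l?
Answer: -110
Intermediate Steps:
I(l, M) = l/8
E(Z, q) = -9 - 16/Z (E(Z, q) = -9 + ((2*(-4))*2)/Z = -9 + (-8*2)/Z = -9 - 16/Z)
t(r, j) = -5 + j*r**2 (t(r, j) = r**2*j - 5 = j*r**2 - 5 = -5 + j*r**2)
E(-2, I(-1, 1))*(t(-3, 6*(6 - 4)) - 1*(-7)) = (-9 - 16/(-2))*((-5 + (6*(6 - 4))*(-3)**2) - 1*(-7)) = (-9 - 16*(-1/2))*((-5 + (6*2)*9) + 7) = (-9 + 8)*((-5 + 12*9) + 7) = -((-5 + 108) + 7) = -(103 + 7) = -1*110 = -110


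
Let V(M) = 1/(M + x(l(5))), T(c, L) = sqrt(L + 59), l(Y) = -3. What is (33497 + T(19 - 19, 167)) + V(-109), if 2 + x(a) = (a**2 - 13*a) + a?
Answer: 2210801/66 + sqrt(226) ≈ 33512.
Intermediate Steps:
x(a) = -2 + a**2 - 12*a (x(a) = -2 + ((a**2 - 13*a) + a) = -2 + (a**2 - 12*a) = -2 + a**2 - 12*a)
T(c, L) = sqrt(59 + L)
V(M) = 1/(43 + M) (V(M) = 1/(M + (-2 + (-3)**2 - 12*(-3))) = 1/(M + (-2 + 9 + 36)) = 1/(M + 43) = 1/(43 + M))
(33497 + T(19 - 19, 167)) + V(-109) = (33497 + sqrt(59 + 167)) + 1/(43 - 109) = (33497 + sqrt(226)) + 1/(-66) = (33497 + sqrt(226)) - 1/66 = 2210801/66 + sqrt(226)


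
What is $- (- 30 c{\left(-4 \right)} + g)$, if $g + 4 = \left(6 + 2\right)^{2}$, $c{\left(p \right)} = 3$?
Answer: $30$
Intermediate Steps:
$g = 60$ ($g = -4 + \left(6 + 2\right)^{2} = -4 + 8^{2} = -4 + 64 = 60$)
$- (- 30 c{\left(-4 \right)} + g) = - (\left(-30\right) 3 + 60) = - (-90 + 60) = \left(-1\right) \left(-30\right) = 30$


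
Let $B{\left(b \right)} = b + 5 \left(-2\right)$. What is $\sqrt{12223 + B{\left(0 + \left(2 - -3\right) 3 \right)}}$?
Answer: $2 \sqrt{3057} \approx 110.58$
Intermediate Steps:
$B{\left(b \right)} = -10 + b$ ($B{\left(b \right)} = b - 10 = -10 + b$)
$\sqrt{12223 + B{\left(0 + \left(2 - -3\right) 3 \right)}} = \sqrt{12223 - \left(10 - \left(2 - -3\right) 3\right)} = \sqrt{12223 - \left(10 - \left(2 + 3\right) 3\right)} = \sqrt{12223 + \left(-10 + \left(0 + 5 \cdot 3\right)\right)} = \sqrt{12223 + \left(-10 + \left(0 + 15\right)\right)} = \sqrt{12223 + \left(-10 + 15\right)} = \sqrt{12223 + 5} = \sqrt{12228} = 2 \sqrt{3057}$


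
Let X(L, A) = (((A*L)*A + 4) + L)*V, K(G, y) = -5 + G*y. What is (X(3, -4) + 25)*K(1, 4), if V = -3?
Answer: 140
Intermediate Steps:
X(L, A) = -12 - 3*L - 3*L*A² (X(L, A) = (((A*L)*A + 4) + L)*(-3) = ((L*A² + 4) + L)*(-3) = ((4 + L*A²) + L)*(-3) = (4 + L + L*A²)*(-3) = -12 - 3*L - 3*L*A²)
(X(3, -4) + 25)*K(1, 4) = ((-12 - 3*3 - 3*3*(-4)²) + 25)*(-5 + 1*4) = ((-12 - 9 - 3*3*16) + 25)*(-5 + 4) = ((-12 - 9 - 144) + 25)*(-1) = (-165 + 25)*(-1) = -140*(-1) = 140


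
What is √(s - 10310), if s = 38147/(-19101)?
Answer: I*√3762313598157/19101 ≈ 101.55*I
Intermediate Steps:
s = -38147/19101 (s = 38147*(-1/19101) = -38147/19101 ≈ -1.9971)
√(s - 10310) = √(-38147/19101 - 10310) = √(-196969457/19101) = I*√3762313598157/19101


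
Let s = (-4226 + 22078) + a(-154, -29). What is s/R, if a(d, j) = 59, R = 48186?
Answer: 17911/48186 ≈ 0.37171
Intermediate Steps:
s = 17911 (s = (-4226 + 22078) + 59 = 17852 + 59 = 17911)
s/R = 17911/48186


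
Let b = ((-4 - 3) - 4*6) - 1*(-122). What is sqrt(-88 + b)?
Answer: sqrt(3) ≈ 1.7320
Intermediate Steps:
b = 91 (b = (-7 - 24) + 122 = -31 + 122 = 91)
sqrt(-88 + b) = sqrt(-88 + 91) = sqrt(3)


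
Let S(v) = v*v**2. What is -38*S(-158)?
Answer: 149883856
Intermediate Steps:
S(v) = v**3
-38*S(-158) = -38*(-158)**3 = -38*(-3944312) = 149883856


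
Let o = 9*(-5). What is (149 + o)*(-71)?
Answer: -7384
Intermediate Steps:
o = -45
(149 + o)*(-71) = (149 - 45)*(-71) = 104*(-71) = -7384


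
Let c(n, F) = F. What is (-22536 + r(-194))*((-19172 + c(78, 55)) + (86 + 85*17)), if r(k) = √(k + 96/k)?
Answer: 396318096 - 17586*I*√1830002/97 ≈ 3.9632e+8 - 2.4526e+5*I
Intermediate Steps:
(-22536 + r(-194))*((-19172 + c(78, 55)) + (86 + 85*17)) = (-22536 + √(-194 + 96/(-194)))*((-19172 + 55) + (86 + 85*17)) = (-22536 + √(-194 + 96*(-1/194)))*(-19117 + (86 + 1445)) = (-22536 + √(-194 - 48/97))*(-19117 + 1531) = (-22536 + √(-18866/97))*(-17586) = (-22536 + I*√1830002/97)*(-17586) = 396318096 - 17586*I*√1830002/97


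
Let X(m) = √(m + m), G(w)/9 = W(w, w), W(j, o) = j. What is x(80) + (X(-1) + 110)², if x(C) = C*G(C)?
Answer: 69698 + 220*I*√2 ≈ 69698.0 + 311.13*I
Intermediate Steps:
G(w) = 9*w
X(m) = √2*√m (X(m) = √(2*m) = √2*√m)
x(C) = 9*C² (x(C) = C*(9*C) = 9*C²)
x(80) + (X(-1) + 110)² = 9*80² + (√2*√(-1) + 110)² = 9*6400 + (√2*I + 110)² = 57600 + (I*√2 + 110)² = 57600 + (110 + I*√2)²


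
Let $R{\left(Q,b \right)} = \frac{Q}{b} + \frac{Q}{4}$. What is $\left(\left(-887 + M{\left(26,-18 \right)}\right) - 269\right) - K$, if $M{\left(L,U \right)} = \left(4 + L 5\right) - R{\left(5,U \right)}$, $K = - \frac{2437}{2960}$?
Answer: $- \frac{27230047}{26640} \approx -1022.1$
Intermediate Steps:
$R{\left(Q,b \right)} = \frac{Q}{4} + \frac{Q}{b}$ ($R{\left(Q,b \right)} = \frac{Q}{b} + Q \frac{1}{4} = \frac{Q}{b} + \frac{Q}{4} = \frac{Q}{4} + \frac{Q}{b}$)
$K = - \frac{2437}{2960}$ ($K = \left(-2437\right) \frac{1}{2960} = - \frac{2437}{2960} \approx -0.82331$)
$M{\left(L,U \right)} = \frac{11}{4} - \frac{5}{U} + 5 L$ ($M{\left(L,U \right)} = \left(4 + L 5\right) - \left(\frac{1}{4} \cdot 5 + \frac{5}{U}\right) = \left(4 + 5 L\right) - \left(\frac{5}{4} + \frac{5}{U}\right) = \frac{11}{4} - \frac{5}{U} + 5 L$)
$\left(\left(-887 + M{\left(26,-18 \right)}\right) - 269\right) - K = \left(\left(-887 + \left(\frac{11}{4} - \frac{5}{-18} + 5 \cdot 26\right)\right) - 269\right) - - \frac{2437}{2960} = \left(\left(-887 + \left(\frac{11}{4} - - \frac{5}{18} + 130\right)\right) - 269\right) + \frac{2437}{2960} = \left(\left(-887 + \left(\frac{11}{4} + \frac{5}{18} + 130\right)\right) - 269\right) + \frac{2437}{2960} = \left(\left(-887 + \frac{4789}{36}\right) - 269\right) + \frac{2437}{2960} = \left(- \frac{27143}{36} - 269\right) + \frac{2437}{2960} = - \frac{36827}{36} + \frac{2437}{2960} = - \frac{27230047}{26640}$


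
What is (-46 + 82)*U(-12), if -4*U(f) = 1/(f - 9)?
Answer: 3/7 ≈ 0.42857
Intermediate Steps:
U(f) = -1/(4*(-9 + f)) (U(f) = -1/(4*(f - 9)) = -1/(4*(-9 + f)))
(-46 + 82)*U(-12) = (-46 + 82)*(-1/(-36 + 4*(-12))) = 36*(-1/(-36 - 48)) = 36*(-1/(-84)) = 36*(-1*(-1/84)) = 36*(1/84) = 3/7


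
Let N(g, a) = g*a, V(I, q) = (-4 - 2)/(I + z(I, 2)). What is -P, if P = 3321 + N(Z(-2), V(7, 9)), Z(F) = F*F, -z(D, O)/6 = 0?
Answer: -23223/7 ≈ -3317.6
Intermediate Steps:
z(D, O) = 0 (z(D, O) = -6*0 = 0)
V(I, q) = -6/I (V(I, q) = (-4 - 2)/(I + 0) = -6/I)
Z(F) = F²
N(g, a) = a*g
P = 23223/7 (P = 3321 - 6/7*(-2)² = 3321 - 6*⅐*4 = 3321 - 6/7*4 = 3321 - 24/7 = 23223/7 ≈ 3317.6)
-P = -1*23223/7 = -23223/7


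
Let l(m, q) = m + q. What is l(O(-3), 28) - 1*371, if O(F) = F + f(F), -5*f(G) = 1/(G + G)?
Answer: -10379/30 ≈ -345.97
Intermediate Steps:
f(G) = -1/(10*G) (f(G) = -1/(5*(G + G)) = -1/(2*G)/5 = -1/(10*G))
O(F) = F - 1/(10*F)
l(O(-3), 28) - 1*371 = ((-3 - 1/10/(-3)) + 28) - 1*371 = ((-3 - 1/10*(-1/3)) + 28) - 371 = ((-3 + 1/30) + 28) - 371 = (-89/30 + 28) - 371 = 751/30 - 371 = -10379/30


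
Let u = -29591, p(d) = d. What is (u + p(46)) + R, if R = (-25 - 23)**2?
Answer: -27241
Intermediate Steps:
R = 2304 (R = (-48)**2 = 2304)
(u + p(46)) + R = (-29591 + 46) + 2304 = -29545 + 2304 = -27241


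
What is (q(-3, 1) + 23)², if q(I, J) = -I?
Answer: 676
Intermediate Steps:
(q(-3, 1) + 23)² = (-1*(-3) + 23)² = (3 + 23)² = 26² = 676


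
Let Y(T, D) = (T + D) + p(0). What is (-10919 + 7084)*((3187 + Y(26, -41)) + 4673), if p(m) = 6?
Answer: -30108585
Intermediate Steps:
Y(T, D) = 6 + D + T (Y(T, D) = (T + D) + 6 = (D + T) + 6 = 6 + D + T)
(-10919 + 7084)*((3187 + Y(26, -41)) + 4673) = (-10919 + 7084)*((3187 + (6 - 41 + 26)) + 4673) = -3835*((3187 - 9) + 4673) = -3835*(3178 + 4673) = -3835*7851 = -30108585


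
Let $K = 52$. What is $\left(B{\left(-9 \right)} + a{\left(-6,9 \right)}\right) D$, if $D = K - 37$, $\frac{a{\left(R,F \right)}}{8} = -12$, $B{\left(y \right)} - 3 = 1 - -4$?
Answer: $-1320$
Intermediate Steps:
$B{\left(y \right)} = 8$ ($B{\left(y \right)} = 3 + \left(1 - -4\right) = 3 + \left(1 + 4\right) = 3 + 5 = 8$)
$a{\left(R,F \right)} = -96$ ($a{\left(R,F \right)} = 8 \left(-12\right) = -96$)
$D = 15$ ($D = 52 - 37 = 15$)
$\left(B{\left(-9 \right)} + a{\left(-6,9 \right)}\right) D = \left(8 - 96\right) 15 = \left(-88\right) 15 = -1320$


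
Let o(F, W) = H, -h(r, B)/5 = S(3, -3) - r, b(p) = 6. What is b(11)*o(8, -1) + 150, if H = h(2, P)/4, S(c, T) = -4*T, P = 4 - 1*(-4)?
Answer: 75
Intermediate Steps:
P = 8 (P = 4 + 4 = 8)
h(r, B) = -60 + 5*r (h(r, B) = -5*(-4*(-3) - r) = -5*(12 - r) = -60 + 5*r)
H = -25/2 (H = (-60 + 5*2)/4 = (-60 + 10)*(1/4) = -50*1/4 = -25/2 ≈ -12.500)
o(F, W) = -25/2
b(11)*o(8, -1) + 150 = 6*(-25/2) + 150 = -75 + 150 = 75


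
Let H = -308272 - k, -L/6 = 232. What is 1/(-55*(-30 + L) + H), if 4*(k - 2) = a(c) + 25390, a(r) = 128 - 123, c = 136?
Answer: -4/945651 ≈ -4.2299e-6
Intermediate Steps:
a(r) = 5
L = -1392 (L = -6*232 = -1392)
k = 25403/4 (k = 2 + (5 + 25390)/4 = 2 + (¼)*25395 = 2 + 25395/4 = 25403/4 ≈ 6350.8)
H = -1258491/4 (H = -308272 - 1*25403/4 = -308272 - 25403/4 = -1258491/4 ≈ -3.1462e+5)
1/(-55*(-30 + L) + H) = 1/(-55*(-30 - 1392) - 1258491/4) = 1/(-55*(-1422) - 1258491/4) = 1/(78210 - 1258491/4) = 1/(-945651/4) = -4/945651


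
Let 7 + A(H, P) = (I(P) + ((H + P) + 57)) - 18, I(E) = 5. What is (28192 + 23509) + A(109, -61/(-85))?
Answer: 4407056/85 ≈ 51848.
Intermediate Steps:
A(H, P) = 37 + H + P (A(H, P) = -7 + ((5 + ((H + P) + 57)) - 18) = -7 + ((5 + (57 + H + P)) - 18) = -7 + ((62 + H + P) - 18) = -7 + (44 + H + P) = 37 + H + P)
(28192 + 23509) + A(109, -61/(-85)) = (28192 + 23509) + (37 + 109 - 61/(-85)) = 51701 + (37 + 109 - 61*(-1/85)) = 51701 + (37 + 109 + 61/85) = 51701 + 12471/85 = 4407056/85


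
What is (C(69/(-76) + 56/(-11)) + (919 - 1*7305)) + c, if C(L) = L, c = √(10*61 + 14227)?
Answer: -5343711/836 + √14837 ≈ -6270.2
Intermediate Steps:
c = √14837 (c = √(610 + 14227) = √14837 ≈ 121.81)
(C(69/(-76) + 56/(-11)) + (919 - 1*7305)) + c = ((69/(-76) + 56/(-11)) + (919 - 1*7305)) + √14837 = ((69*(-1/76) + 56*(-1/11)) + (919 - 7305)) + √14837 = ((-69/76 - 56/11) - 6386) + √14837 = (-5015/836 - 6386) + √14837 = -5343711/836 + √14837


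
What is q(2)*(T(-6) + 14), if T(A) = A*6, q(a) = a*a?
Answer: -88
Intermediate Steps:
q(a) = a²
T(A) = 6*A
q(2)*(T(-6) + 14) = 2²*(6*(-6) + 14) = 4*(-36 + 14) = 4*(-22) = -88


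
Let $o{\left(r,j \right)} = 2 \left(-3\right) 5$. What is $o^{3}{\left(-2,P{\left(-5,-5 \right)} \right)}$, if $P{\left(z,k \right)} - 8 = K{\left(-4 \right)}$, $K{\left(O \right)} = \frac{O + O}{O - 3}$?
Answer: $-27000$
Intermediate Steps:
$K{\left(O \right)} = \frac{2 O}{-3 + O}$ ($K{\left(O \right)} = \frac{2 O}{O - 3} = \frac{2 O}{-3 + O}$)
$P{\left(z,k \right)} = \frac{64}{7}$ ($P{\left(z,k \right)} = 8 + 2 \left(-4\right) \frac{1}{-3 - 4} = 8 + 2 \left(-4\right) \frac{1}{-7} = 8 + 2 \left(-4\right) \left(- \frac{1}{7}\right) = 8 + \frac{8}{7} = \frac{64}{7}$)
$o{\left(r,j \right)} = -30$ ($o{\left(r,j \right)} = \left(-6\right) 5 = -30$)
$o^{3}{\left(-2,P{\left(-5,-5 \right)} \right)} = \left(-30\right)^{3} = -27000$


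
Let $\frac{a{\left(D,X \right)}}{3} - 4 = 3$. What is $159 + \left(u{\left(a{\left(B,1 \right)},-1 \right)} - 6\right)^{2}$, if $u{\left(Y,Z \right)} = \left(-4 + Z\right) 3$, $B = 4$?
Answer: $600$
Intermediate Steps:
$a{\left(D,X \right)} = 21$ ($a{\left(D,X \right)} = 12 + 3 \cdot 3 = 12 + 9 = 21$)
$u{\left(Y,Z \right)} = -12 + 3 Z$
$159 + \left(u{\left(a{\left(B,1 \right)},-1 \right)} - 6\right)^{2} = 159 + \left(\left(-12 + 3 \left(-1\right)\right) - 6\right)^{2} = 159 + \left(\left(-12 - 3\right) - 6\right)^{2} = 159 + \left(-15 - 6\right)^{2} = 159 + \left(-21\right)^{2} = 159 + 441 = 600$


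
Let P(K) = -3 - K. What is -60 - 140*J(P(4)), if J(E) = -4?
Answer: 500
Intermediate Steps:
-60 - 140*J(P(4)) = -60 - 140*(-4) = -60 + 560 = 500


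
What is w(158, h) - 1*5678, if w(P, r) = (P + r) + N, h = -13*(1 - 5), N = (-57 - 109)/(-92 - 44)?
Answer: -371741/68 ≈ -5466.8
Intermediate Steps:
N = 83/68 (N = -166/(-136) = -166*(-1/136) = 83/68 ≈ 1.2206)
h = 52 (h = -13*(-4) = 52)
w(P, r) = 83/68 + P + r (w(P, r) = (P + r) + 83/68 = 83/68 + P + r)
w(158, h) - 1*5678 = (83/68 + 158 + 52) - 1*5678 = 14363/68 - 5678 = -371741/68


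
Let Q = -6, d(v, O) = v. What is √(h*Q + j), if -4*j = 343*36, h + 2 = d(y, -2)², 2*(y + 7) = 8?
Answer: I*√3129 ≈ 55.937*I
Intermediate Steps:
y = -3 (y = -7 + (½)*8 = -7 + 4 = -3)
h = 7 (h = -2 + (-3)² = -2 + 9 = 7)
j = -3087 (j = -343*36/4 = -¼*12348 = -3087)
√(h*Q + j) = √(7*(-6) - 3087) = √(-42 - 3087) = √(-3129) = I*√3129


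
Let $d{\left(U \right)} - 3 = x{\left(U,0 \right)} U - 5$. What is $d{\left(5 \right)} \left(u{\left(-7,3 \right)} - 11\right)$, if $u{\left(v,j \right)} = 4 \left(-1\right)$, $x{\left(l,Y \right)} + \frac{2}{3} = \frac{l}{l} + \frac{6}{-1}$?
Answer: $455$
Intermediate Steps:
$x{\left(l,Y \right)} = - \frac{17}{3}$ ($x{\left(l,Y \right)} = - \frac{2}{3} + \left(\frac{l}{l} + \frac{6}{-1}\right) = - \frac{2}{3} + \left(1 + 6 \left(-1\right)\right) = - \frac{2}{3} + \left(1 - 6\right) = - \frac{2}{3} - 5 = - \frac{17}{3}$)
$u{\left(v,j \right)} = -4$
$d{\left(U \right)} = -2 - \frac{17 U}{3}$ ($d{\left(U \right)} = 3 - \left(5 + \frac{17 U}{3}\right) = -2 - \frac{17 U}{3}$)
$d{\left(5 \right)} \left(u{\left(-7,3 \right)} - 11\right) = \left(-2 - \frac{85}{3}\right) \left(-4 - 11\right) = \left(-2 - \frac{85}{3}\right) \left(-15\right) = \left(- \frac{91}{3}\right) \left(-15\right) = 455$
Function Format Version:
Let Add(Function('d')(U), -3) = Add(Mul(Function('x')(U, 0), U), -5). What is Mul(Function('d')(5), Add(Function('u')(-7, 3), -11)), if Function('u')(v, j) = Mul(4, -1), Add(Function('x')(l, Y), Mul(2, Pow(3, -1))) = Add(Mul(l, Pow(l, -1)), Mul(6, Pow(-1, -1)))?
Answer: 455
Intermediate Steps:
Function('x')(l, Y) = Rational(-17, 3) (Function('x')(l, Y) = Add(Rational(-2, 3), Add(Mul(l, Pow(l, -1)), Mul(6, Pow(-1, -1)))) = Add(Rational(-2, 3), Add(1, Mul(6, -1))) = Add(Rational(-2, 3), Add(1, -6)) = Add(Rational(-2, 3), -5) = Rational(-17, 3))
Function('u')(v, j) = -4
Function('d')(U) = Add(-2, Mul(Rational(-17, 3), U)) (Function('d')(U) = Add(3, Add(Mul(Rational(-17, 3), U), -5)) = Add(3, Add(-5, Mul(Rational(-17, 3), U))) = Add(-2, Mul(Rational(-17, 3), U)))
Mul(Function('d')(5), Add(Function('u')(-7, 3), -11)) = Mul(Add(-2, Mul(Rational(-17, 3), 5)), Add(-4, -11)) = Mul(Add(-2, Rational(-85, 3)), -15) = Mul(Rational(-91, 3), -15) = 455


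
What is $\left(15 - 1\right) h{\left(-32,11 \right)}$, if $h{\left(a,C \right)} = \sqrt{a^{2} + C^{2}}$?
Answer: $14 \sqrt{1145} \approx 473.73$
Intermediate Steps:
$h{\left(a,C \right)} = \sqrt{C^{2} + a^{2}}$
$\left(15 - 1\right) h{\left(-32,11 \right)} = \left(15 - 1\right) \sqrt{11^{2} + \left(-32\right)^{2}} = 14 \sqrt{121 + 1024} = 14 \sqrt{1145}$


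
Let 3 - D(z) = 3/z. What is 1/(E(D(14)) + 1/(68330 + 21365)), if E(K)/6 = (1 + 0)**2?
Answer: 89695/538171 ≈ 0.16667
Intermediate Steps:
D(z) = 3 - 3/z
E(K) = 6 (E(K) = 6*(1 + 0)**2 = 6*1**2 = 6*1 = 6)
1/(E(D(14)) + 1/(68330 + 21365)) = 1/(6 + 1/(68330 + 21365)) = 1/(6 + 1/89695) = 1/(538171/89695) = 89695/538171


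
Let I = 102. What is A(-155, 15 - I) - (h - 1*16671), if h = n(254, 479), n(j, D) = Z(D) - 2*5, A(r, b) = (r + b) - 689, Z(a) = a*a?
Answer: -213691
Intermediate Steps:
Z(a) = a²
A(r, b) = -689 + b + r (A(r, b) = (b + r) - 689 = -689 + b + r)
n(j, D) = -10 + D² (n(j, D) = D² - 2*5 = D² - 10 = -10 + D²)
h = 229431 (h = -10 + 479² = -10 + 229441 = 229431)
A(-155, 15 - I) - (h - 1*16671) = (-689 + (15 - 1*102) - 155) - (229431 - 1*16671) = (-689 + (15 - 102) - 155) - (229431 - 16671) = (-689 - 87 - 155) - 1*212760 = -931 - 212760 = -213691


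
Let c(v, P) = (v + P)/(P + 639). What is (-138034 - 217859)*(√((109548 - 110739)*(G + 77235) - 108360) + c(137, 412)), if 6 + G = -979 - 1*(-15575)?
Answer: -195385257/1051 - 355893*I*√109471935 ≈ -1.859e+5 - 3.7237e+9*I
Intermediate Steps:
G = 14590 (G = -6 + (-979 - 1*(-15575)) = -6 + (-979 + 15575) = -6 + 14596 = 14590)
c(v, P) = (P + v)/(639 + P)
(-138034 - 217859)*(√((109548 - 110739)*(G + 77235) - 108360) + c(137, 412)) = (-138034 - 217859)*(√((109548 - 110739)*(14590 + 77235) - 108360) + (412 + 137)/(639 + 412)) = -355893*(√(-1191*91825 - 108360) + 549/1051) = -355893*(√(-109363575 - 108360) + (1/1051)*549) = -355893*(√(-109471935) + 549/1051) = -355893*(I*√109471935 + 549/1051) = -355893*(549/1051 + I*√109471935) = -195385257/1051 - 355893*I*√109471935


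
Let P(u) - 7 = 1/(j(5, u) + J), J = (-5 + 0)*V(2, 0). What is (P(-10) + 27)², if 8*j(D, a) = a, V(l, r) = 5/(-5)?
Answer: 264196/225 ≈ 1174.2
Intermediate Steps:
V(l, r) = -1 (V(l, r) = 5*(-⅕) = -1)
j(D, a) = a/8
J = 5 (J = (-5 + 0)*(-1) = -5*(-1) = 5)
P(u) = 7 + 1/(5 + u/8) (P(u) = 7 + 1/(u/8 + 5) = 7 + 1/(5 + u/8))
(P(-10) + 27)² = ((288 + 7*(-10))/(40 - 10) + 27)² = ((288 - 70)/30 + 27)² = ((1/30)*218 + 27)² = (109/15 + 27)² = (514/15)² = 264196/225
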